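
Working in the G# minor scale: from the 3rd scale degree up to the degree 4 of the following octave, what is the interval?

G# natural minor: G# A# B C# D# E F#.
The 3rd scale degree is B and the scale degree 4 (up an octave) is C#.
Counting 9 letters and 14 half steps from B gives a major ninth.

major ninth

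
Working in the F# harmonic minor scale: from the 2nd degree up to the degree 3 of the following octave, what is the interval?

minor 9th

Spelling the F# harmonic minor scale: F# G# A B C# D E#.
2nd degree = G#; scale degree 3 (up an octave) = A.
G# up to A is 13 semitones, a half step narrower than a major ninth, so the interval is minor.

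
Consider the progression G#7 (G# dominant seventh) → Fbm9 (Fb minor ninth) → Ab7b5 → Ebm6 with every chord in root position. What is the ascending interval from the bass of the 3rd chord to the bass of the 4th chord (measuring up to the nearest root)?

perfect fifth

The roots are Ab and Eb.
Counting 5 letters and 7 half steps from Ab gives a perfect fifth.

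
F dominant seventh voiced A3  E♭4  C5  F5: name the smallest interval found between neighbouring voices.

Adjacent intervals: A3→E♭4 = diminished fifth; E♭4→C5 = major sixth; C5→F5 = perfect fourth.
The smallest is C5 to F5, a perfect fourth (5 semitones).

perfect fourth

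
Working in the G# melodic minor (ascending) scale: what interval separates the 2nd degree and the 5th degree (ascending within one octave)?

G# melodic minor: G# A# B C# D# E# F##.
The 2nd degree is A# and the scale degree 5 is D#.
From A# to D# is 5 semitones, exactly the perfect fourth.

perfect fourth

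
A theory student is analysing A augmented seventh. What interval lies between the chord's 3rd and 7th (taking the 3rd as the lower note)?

diminished fifth

A+7 is spelled A, C#, E#, G.
That puts C# below G.
C# up to G is 6 semitones, a half step narrower than a perfect fifth, so the interval is diminished.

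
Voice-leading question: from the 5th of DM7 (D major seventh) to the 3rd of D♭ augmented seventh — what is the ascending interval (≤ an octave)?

minor sixth

DM7 (D major seventh) has A as its 5th, and D♭ augmented seventh has F as its 3rd.
A up to F is 8 semitones, a half step narrower than a major sixth, so the interval is minor.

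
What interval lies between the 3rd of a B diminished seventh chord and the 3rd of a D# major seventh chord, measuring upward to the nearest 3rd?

augmented third

B diminished seventh has D as its 3rd, and D# major seventh has F## as its 3rd.
3 letter names make it a third; at 5 semitones (a half step wider than major) the quality is augmented.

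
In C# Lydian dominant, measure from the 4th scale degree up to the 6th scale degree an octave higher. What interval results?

C# lydian dominant: C# D# E# F## G# A# B.
The 4th scale degree is F## and the 6th scale degree (up an octave) is A#.
F## up to A# is 15 semitones, a half step narrower than a major tenth, so the interval is minor.

minor tenth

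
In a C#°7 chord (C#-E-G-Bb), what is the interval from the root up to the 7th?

diminished 7th

That puts C# below Bb.
From C# to Bb: 9 semitones over a seventh = diminished.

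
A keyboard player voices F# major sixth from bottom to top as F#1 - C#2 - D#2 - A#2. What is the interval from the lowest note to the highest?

major 10th

The outer voices are F#1 and A#2.
From F# to A# is 16 semitones, exactly the major tenth.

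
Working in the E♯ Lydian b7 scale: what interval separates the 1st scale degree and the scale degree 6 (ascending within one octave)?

The scale runs E♯ F𝄪 G𝄪 A𝄪 B♯ C𝄪 D♯.
So we need the interval from E♯ up to C𝄪.
E♯ up to C𝄪 spans 6 letter names and 9 semitones — a major sixth.

major sixth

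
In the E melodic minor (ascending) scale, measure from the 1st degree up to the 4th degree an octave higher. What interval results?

perfect eleventh

The scale runs E F# G A B C# D#.
1st degree = E; 4th degree (up an octave) = A.
E up to A spans 11 letter names and 17 semitones — a perfect eleventh.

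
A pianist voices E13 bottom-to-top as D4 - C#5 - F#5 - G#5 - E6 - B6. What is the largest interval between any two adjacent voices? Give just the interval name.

M7

Adjacent intervals: D4→C#5 = major seventh; C#5→F#5 = perfect fourth; F#5→G#5 = major second; G#5→E6 = minor sixth; E6→B6 = perfect fifth.
The largest is D4 to C#5, a major seventh (11 semitones).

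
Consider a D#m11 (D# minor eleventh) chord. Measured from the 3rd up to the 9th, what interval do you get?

major seventh

The chord tones of D# minor eleventh are D#-F#-A#-C#-E#-G#.
The 3rd is F# and the 9th is E#.
From F# to E# is 11 semitones, exactly the major seventh.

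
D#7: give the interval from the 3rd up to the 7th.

diminished fifth

D#7 (D# dominant seventh) is spelled D#-F##-A#-C#.
That puts F## below C#.
5 letter names make it a fifth; at 6 semitones (a half step narrower than perfect) the quality is diminished.
This 3–7 tritone is the characteristic tension at the heart of the dominant sound.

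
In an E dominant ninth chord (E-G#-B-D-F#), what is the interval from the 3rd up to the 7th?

3rd = G#; 7th = D.
G# up to D is 6 semitones, a half step narrower than a perfect fifth, so the interval is diminished.
This 3–7 tritone is the characteristic tension at the heart of the dominant sound.

diminished fifth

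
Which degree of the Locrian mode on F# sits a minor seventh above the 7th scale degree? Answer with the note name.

D

The scale is F# G A B C D E.
The 7th scale degree is E; a minor seventh above that is D — scale degree 6.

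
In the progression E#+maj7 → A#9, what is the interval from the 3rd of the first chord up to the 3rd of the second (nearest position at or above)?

perfect 4th

The 3rd of E#+maj7 is G##; the 3rd of A#9 is C##.
G## up to C## spans 4 letter names and 5 semitones — a perfect fourth.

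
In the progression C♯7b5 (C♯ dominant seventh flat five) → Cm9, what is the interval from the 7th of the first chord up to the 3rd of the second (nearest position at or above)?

diminished fourth

C♯7b5 (C♯ dominant seventh flat five) has B as its 7th, and Cm9 has E♭ as its 3rd.
B up to E♭ is 4 semitones, a half step narrower than a perfect fourth, so the interval is diminished.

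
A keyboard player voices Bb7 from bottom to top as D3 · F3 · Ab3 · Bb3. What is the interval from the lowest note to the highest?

The outer voices are D3 and Bb3.
D up to Bb is 8 semitones, a half step narrower than a major sixth, so the interval is minor.

minor 6th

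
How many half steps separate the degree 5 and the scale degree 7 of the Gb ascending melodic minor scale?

The scale is Gb Ab Bbb Cb Db Eb F.
Db up to F is a major third — 4 semitones.

4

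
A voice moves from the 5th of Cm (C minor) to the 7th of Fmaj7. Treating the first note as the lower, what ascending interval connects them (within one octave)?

M6

The 5th of Cm (C minor) is G; the 7th of Fmaj7 is E.
Counting 6 letters and 9 half steps from G gives a major sixth.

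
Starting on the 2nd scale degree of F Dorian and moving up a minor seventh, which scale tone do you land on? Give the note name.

F

The scale is F G Ab Bb C D Eb.
The 2nd scale degree is G; a minor seventh above that is F — scale degree 1.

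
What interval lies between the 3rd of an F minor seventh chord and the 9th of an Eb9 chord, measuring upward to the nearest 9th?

The 3rd of F minor seventh is Ab; the 9th of Eb9 is F.
From Ab to F is 9 semitones, exactly the major sixth.

major sixth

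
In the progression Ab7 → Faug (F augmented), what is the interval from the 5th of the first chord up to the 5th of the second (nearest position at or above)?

augmented sixth

The 5th of Ab7 is Eb; the 5th of Faug (F augmented) is C#.
Eb up to C# is 10 semitones, a half step wider than a major sixth, so the interval is augmented.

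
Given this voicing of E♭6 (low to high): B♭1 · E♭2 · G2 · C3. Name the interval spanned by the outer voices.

major 9th

The outer voices are B♭1 and C3.
From B♭ to C is 14 semitones, exactly the major ninth.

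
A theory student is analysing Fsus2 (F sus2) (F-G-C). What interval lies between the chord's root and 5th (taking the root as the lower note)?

perfect 5th

Root = F; 5th = C.
From F to C is 7 semitones, exactly the perfect fifth.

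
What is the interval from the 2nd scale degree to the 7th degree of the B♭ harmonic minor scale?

B♭ harmonic minor: B♭ C D♭ E♭ F G♭ A.
The 2nd scale degree is C and the 7th scale degree is A.
From C to A is 9 semitones, exactly the major sixth.

major sixth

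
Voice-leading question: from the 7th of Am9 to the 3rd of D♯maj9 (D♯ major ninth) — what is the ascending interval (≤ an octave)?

Am9 has G as its 7th, and D♯maj9 (D♯ major ninth) has F𝄪 as its 3rd.
G up to F𝄪 is 12 semitones, a half step wider than a major seventh, so the interval is augmented.

augmented seventh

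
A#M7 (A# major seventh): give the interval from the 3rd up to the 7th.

perfect fifth

Spelling the chord: A#, C##, E#, G##.
The 3rd is C## and the 7th is G##.
Counting 5 letters and 7 half steps from C## gives a perfect fifth.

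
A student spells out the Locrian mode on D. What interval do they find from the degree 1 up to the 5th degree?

D locrian: D E♭ F G A♭ B♭ C.
So we need the interval from D up to A♭.
D up to A♭ is 6 semitones, a half step narrower than a perfect fifth, so the interval is diminished.

diminished fifth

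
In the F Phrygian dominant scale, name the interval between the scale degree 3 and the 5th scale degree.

The scale runs F Gb A Bb C Db Eb.
That puts A below C.
A up to C is 3 semitones, a half step narrower than a major third, so the interval is minor.

m3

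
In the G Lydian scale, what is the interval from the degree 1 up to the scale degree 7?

major 7th

Spelling the G Lydian scale: G A B C# D E F#.
The degree 1 is G and the degree 7 is F#.
G up to F# spans 7 letter names and 11 semitones — a major seventh.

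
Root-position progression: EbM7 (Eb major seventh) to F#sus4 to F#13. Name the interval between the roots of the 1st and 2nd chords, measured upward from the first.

augmented 2nd

The roots are Eb and F#.
From Eb to F#: 3 semitones over a second = augmented.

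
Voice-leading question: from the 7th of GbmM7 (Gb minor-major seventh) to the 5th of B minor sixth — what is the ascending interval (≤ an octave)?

augmented unison

The 7th of GbmM7 (Gb minor-major seventh) is F; the 5th of B minor sixth is F#.
F up to F# is 1 semitone, a half step wider than a perfect unison, so the interval is augmented.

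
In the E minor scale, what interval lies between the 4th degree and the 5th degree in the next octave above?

Spelling the E minor scale: E F♯ G A B C D.
So we need the interval from A up to B.
From A to B is 14 semitones, exactly the major ninth.

M9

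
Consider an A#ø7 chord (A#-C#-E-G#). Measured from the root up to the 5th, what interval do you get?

diminished fifth

The root is A# and the 5th is E.
From A# to E: 6 semitones over a fifth = diminished.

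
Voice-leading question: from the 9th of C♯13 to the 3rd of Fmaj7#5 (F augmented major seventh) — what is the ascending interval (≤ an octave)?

d5

The 9th of C♯13 is D♯; the 3rd of Fmaj7#5 (F augmented major seventh) is A.
D♯ up to A is 6 semitones, a half step narrower than a perfect fifth, so the interval is diminished.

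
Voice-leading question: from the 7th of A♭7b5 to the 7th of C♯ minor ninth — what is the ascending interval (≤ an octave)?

The 7th of A♭7b5 is G♭; the 7th of C♯ minor ninth is B.
3 letter names make it a third; at 5 semitones (a half step wider than major) the quality is augmented.

augmented third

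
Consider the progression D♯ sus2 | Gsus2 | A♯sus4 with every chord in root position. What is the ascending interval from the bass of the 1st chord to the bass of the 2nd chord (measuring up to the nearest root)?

The roots are D♯ and G.
D♯ up to G is 4 semitones, a half step narrower than a perfect fourth, so the interval is diminished.

diminished fourth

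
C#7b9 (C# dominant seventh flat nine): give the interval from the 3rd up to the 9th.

Spelling the chord: C#-E#-G#-B-D.
3rd = E#; 9th = D.
7 letter names make it a seventh; at 9 semitones (a whole step narrower than major) the quality is diminished.

diminished seventh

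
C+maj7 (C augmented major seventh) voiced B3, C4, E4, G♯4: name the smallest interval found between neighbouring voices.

minor second

Adjacent intervals: B3→C4 = minor second; C4→E4 = major third; E4→G♯4 = major third.
The smallest is B3 to C4, a minor second (1 semitone).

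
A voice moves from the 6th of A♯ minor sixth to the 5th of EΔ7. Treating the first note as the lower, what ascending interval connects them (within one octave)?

A♯ minor sixth has F𝄪 as its 6th, and EΔ7 has B as its 5th.
4 letter names make it a fourth; at 4 semitones (a half step narrower than perfect) the quality is diminished.

diminished 4th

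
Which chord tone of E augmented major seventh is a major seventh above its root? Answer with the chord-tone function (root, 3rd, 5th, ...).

7th

The chord tones of Emaj7#5 are E-G#-B#-D#.
The root is E. A major seventh above E is D#.
D# is the chord's 7th.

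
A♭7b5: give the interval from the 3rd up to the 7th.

Spelling the chord: A♭–C–E𝄫–G♭.
So we need the interval from C up to G♭.
5 letter names make it a fifth; at 6 semitones (a half step narrower than perfect) the quality is diminished.

diminished fifth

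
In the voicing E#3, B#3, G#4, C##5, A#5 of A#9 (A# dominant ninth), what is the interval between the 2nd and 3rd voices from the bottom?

minor 6th

Those voices are B#3 and G#4.
B# up to G# is 8 semitones, a half step narrower than a major sixth, so the interval is minor.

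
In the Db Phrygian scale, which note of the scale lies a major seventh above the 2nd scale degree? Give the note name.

The scale is Db Ebb Fb Gb Ab Bbb Cb.
The 2nd scale degree is Ebb; a major seventh above that is Db — scale degree 1.

Db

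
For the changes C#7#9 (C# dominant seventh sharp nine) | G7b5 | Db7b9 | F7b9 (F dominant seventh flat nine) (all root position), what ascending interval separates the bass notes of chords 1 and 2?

diminished fifth

The roots are C# and G.
C# up to G is 6 semitones, a half step narrower than a perfect fifth, so the interval is diminished.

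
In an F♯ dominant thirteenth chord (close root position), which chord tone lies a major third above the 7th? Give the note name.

G#

Spelling the chord: F♯-A♯-C♯-E-G♯-D♯.
The 7th is E. A major third above E is G♯.
G♯ is the chord's 9th.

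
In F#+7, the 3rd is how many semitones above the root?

4

F#aug7: F#–A#–C##–E.
F# to A# is a major third: 4 semitones.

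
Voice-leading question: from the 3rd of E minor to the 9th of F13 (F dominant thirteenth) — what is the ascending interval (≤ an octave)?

The 3rd of E minor is G; the 9th of F13 (F dominant thirteenth) is G.
From G to G is 0 semitones, exactly the perfect unison.

perfect 1st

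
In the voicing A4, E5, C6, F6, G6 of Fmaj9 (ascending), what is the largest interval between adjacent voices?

Adjacent intervals: A4→E5 = perfect fifth; E5→C6 = minor sixth; C6→F6 = perfect fourth; F6→G6 = major second.
The largest is E5 to C6, a minor sixth (8 semitones).

minor sixth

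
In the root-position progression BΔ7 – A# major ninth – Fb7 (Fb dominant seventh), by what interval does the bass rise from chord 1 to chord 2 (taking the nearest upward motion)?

M7

The roots are B and A#.
Counting 7 letters and 11 half steps from B gives a major seventh.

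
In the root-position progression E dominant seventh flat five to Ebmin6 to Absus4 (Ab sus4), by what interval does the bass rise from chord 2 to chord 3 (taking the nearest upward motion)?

perfect 4th

The roots are Eb and Ab.
Eb up to Ab spans 4 letter names and 5 semitones — a perfect fourth.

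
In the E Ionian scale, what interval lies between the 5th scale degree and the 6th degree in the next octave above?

The scale runs E F♯ G♯ A B C♯ D♯.
So we need the interval from B up to C♯.
B up to C♯ spans 9 letter names and 14 semitones — a major ninth.

major ninth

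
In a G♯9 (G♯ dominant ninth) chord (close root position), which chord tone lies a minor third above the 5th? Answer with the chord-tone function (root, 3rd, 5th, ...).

G♯9: G♯, B♯, D♯, F♯, A♯.
The 5th is D♯. A minor third above D♯ is F♯.
F♯ is the chord's 7th.

7th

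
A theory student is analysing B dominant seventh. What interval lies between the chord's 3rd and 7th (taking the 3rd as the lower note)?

The chord tones of B7 are B–D#–F#–A.
That puts D# below A.
5 letter names make it a fifth; at 6 semitones (a half step narrower than perfect) the quality is diminished.
This 3–7 tritone is the characteristic tension at the heart of the dominant sound.

d5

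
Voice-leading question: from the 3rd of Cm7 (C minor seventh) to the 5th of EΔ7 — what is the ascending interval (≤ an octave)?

Cm7 (C minor seventh) has Eb as its 3rd, and EΔ7 has B as its 5th.
Eb up to B is 8 semitones, a half step wider than a perfect fifth, so the interval is augmented.

augmented fifth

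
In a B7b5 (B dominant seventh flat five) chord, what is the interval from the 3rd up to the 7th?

B dominant seventh flat five: B–D♯–F–A.
That puts D♯ below A.
D♯ up to A is 6 semitones, a half step narrower than a perfect fifth, so the interval is diminished.

diminished fifth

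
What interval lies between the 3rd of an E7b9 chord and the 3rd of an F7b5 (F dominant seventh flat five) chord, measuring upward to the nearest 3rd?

minor second

E7b9 has G# as its 3rd, and F7b5 (F dominant seventh flat five) has A as its 3rd.
G# up to A is 1 semitone, a half step narrower than a major second, so the interval is minor.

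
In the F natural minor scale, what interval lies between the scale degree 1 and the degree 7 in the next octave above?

The scale runs F G Ab Bb C Db Eb.
That puts F below Eb.
From F to Eb: 22 semitones over a fourteenth = minor.

minor 14th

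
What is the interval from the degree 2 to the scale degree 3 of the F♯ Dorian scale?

The scale runs F♯ G♯ A B C♯ D♯ E.
Degree 2 = G♯; 3rd degree = A.
From G♯ to A: 1 semitone over a second = minor.

minor 2nd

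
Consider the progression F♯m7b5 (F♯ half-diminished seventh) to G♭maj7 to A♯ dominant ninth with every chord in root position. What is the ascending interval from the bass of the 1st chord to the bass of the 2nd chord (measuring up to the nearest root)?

d2

The roots are F♯ and G♭.
2 letter names make it a second; at 0 semitones (a whole step narrower than major) the quality is diminished.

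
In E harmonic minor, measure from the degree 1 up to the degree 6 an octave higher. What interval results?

minor thirteenth

E harmonic minor: E F♯ G A B C D♯.
The degree 1 is E and the 6th scale degree (up an octave) is C.
13 letter names make it a thirteenth; at 20 semitones (a half step narrower than major) the quality is minor.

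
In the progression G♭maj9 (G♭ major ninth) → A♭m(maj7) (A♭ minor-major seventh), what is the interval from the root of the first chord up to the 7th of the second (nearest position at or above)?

A1

G♭maj9 (G♭ major ninth) has G♭ as its root, and A♭m(maj7) (A♭ minor-major seventh) has G as its 7th.
G♭ up to G is 1 semitone, a half step wider than a perfect unison, so the interval is augmented.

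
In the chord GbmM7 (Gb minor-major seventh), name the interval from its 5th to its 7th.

Spelling the chord: Gb, Bbb, Db, F.
That puts Db below F.
Db up to F spans 3 letter names and 4 semitones — a major third.

M3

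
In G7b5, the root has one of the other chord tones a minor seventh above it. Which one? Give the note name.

F

Spelling the chord: G–B–Db–F.
The root is G. A minor seventh above G is F.
F is the chord's 7th.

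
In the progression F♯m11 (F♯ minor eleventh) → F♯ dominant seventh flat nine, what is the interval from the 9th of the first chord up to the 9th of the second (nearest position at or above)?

diminished octave

F♯m11 (F♯ minor eleventh) has G♯ as its 9th, and F♯ dominant seventh flat nine has G as its 9th.
G♯ up to G is 11 semitones, a half step narrower than a perfect octave, so the interval is diminished.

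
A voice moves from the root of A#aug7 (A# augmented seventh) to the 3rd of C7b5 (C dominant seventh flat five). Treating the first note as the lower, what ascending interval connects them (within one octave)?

diminished fifth

The root of A#aug7 (A# augmented seventh) is A#; the 3rd of C7b5 (C dominant seventh flat five) is E.
5 letter names make it a fifth; at 6 semitones (a half step narrower than perfect) the quality is diminished.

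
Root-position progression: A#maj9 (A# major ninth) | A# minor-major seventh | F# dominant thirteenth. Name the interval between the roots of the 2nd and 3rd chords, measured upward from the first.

The roots are A# and F#.
A# up to F# is 8 semitones, a half step narrower than a major sixth, so the interval is minor.

m6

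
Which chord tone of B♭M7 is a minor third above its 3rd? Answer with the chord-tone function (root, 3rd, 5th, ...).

5th

Spelling the chord: B♭-D-F-A.
The 3rd is D. A minor third above D is F.
F is the chord's 5th.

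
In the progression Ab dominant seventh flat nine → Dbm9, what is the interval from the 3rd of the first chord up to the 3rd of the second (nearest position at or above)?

The 3rd of Ab dominant seventh flat nine is C; the 3rd of Dbm9 is Fb.
C up to Fb is 4 semitones, a half step narrower than a perfect fourth, so the interval is diminished.

diminished 4th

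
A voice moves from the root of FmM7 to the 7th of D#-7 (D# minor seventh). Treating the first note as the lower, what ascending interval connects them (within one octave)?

A5

FmM7 has F as its root, and D#-7 (D# minor seventh) has C# as its 7th.
F up to C# is 8 semitones, a half step wider than a perfect fifth, so the interval is augmented.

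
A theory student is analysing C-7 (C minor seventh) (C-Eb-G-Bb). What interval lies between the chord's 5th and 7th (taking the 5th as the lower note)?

minor third

So we need the interval from G up to Bb.
3 letter names make it a third; at 3 semitones (a half step narrower than major) the quality is minor.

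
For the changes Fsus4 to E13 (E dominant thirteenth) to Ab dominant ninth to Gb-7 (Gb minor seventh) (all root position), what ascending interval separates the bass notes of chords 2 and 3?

d4

The roots are E and Ab.
E up to Ab is 4 semitones, a half step narrower than a perfect fourth, so the interval is diminished.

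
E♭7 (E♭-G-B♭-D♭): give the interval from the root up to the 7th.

minor seventh

So we need the interval from E♭ up to D♭.
E♭ up to D♭ is 10 semitones, a half step narrower than a major seventh, so the interval is minor.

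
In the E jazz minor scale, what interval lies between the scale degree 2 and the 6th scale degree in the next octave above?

Spelling the E jazz minor scale: E F♯ G A B C♯ D♯.
So we need the interval from F♯ up to C♯.
Counting 12 letters and 19 half steps from F♯ gives a perfect twelfth.

P12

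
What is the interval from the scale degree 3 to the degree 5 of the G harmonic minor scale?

The scale runs G A Bb C D Eb F#.
So we need the interval from Bb up to D.
Counting 3 letters and 4 half steps from Bb gives a major third.

M3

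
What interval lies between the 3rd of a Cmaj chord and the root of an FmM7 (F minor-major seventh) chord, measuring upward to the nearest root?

minor second

The 3rd of Cmaj is E; the root of FmM7 (F minor-major seventh) is F.
E up to F is 1 semitone, a half step narrower than a major second, so the interval is minor.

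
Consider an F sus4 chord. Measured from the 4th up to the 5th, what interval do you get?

major second

Fsus4 (F sus4): F B♭ C.
4th = B♭; 5th = C.
B♭ up to C spans 2 letter names and 2 semitones — a major second.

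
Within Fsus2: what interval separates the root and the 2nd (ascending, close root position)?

Spelling the chord: F–G–C.
The root is F and the 2nd is G.
From F to G is 2 semitones, exactly the major second.

major 2nd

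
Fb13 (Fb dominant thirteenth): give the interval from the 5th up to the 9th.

Fb13 is spelled Fb Ab Cb Ebb Gb Db.
The 5th is Cb and the 9th is Gb.
Counting 5 letters and 7 half steps from Cb gives a perfect fifth.

perfect fifth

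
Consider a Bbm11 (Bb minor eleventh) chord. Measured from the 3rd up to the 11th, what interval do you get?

Bbm11 (Bb minor eleventh): Bb, Db, F, Ab, C, Eb.
So we need the interval from Db up to Eb.
Counting 9 letters and 14 half steps from Db gives a major ninth.

major ninth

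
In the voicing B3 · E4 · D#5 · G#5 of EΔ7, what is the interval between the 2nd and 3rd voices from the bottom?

major seventh

Those voices are E4 and D#5.
From E to D# is 11 semitones, exactly the major seventh.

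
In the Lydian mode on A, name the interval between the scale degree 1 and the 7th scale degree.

major seventh

Spelling the Lydian mode on A: A B C♯ D♯ E F♯ G♯.
Scale degree 1 = A; degree 7 = G♯.
A up to G♯ spans 7 letter names and 11 semitones — a major seventh.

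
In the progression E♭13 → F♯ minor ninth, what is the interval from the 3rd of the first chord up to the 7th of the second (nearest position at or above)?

The 3rd of E♭13 is G; the 7th of F♯ minor ninth is E.
Counting 6 letters and 9 half steps from G gives a major sixth.

major 6th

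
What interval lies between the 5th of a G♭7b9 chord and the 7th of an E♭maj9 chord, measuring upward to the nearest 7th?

G♭7b9 has D♭ as its 5th, and E♭maj9 has D as its 7th.
1 letter names make it a unison; at 1 semitone (a half step wider than perfect) the quality is augmented.

augmented unison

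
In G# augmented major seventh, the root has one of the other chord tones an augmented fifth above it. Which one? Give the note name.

G#maj7#5: G#-B#-D##-F##.
The root is G#. An augmented fifth above G# is D##.
D## is the chord's 5th.

D##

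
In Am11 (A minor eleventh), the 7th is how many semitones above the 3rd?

Am11 is spelled A, C, E, G, B, D.
C to G is a perfect fifth: 7 semitones.

7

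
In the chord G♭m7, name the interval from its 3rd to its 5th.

major 3rd

Spelling the chord: G♭–B𝄫–D♭–F♭.
The 3rd is B𝄫 and the 5th is D♭.
Counting 3 letters and 4 half steps from B𝄫 gives a major third.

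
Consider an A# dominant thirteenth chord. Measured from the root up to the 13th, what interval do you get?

major 13th

Spelling the chord: A#-C##-E#-G#-B#-F##.
Root = A#; 13th = F##.
A# up to F## spans 13 letter names and 21 semitones — a major thirteenth.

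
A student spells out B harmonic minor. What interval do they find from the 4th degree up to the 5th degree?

major second

The scale runs B C# D E F# G A#.
The 4th degree is E and the degree 5 is F#.
E up to F# spans 2 letter names and 2 semitones — a major second.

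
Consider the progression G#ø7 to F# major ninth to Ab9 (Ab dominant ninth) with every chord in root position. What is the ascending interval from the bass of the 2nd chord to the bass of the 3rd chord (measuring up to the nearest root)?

The roots are F# and Ab.
3 letter names make it a third; at 2 semitones (a whole step narrower than major) the quality is diminished.

diminished 3rd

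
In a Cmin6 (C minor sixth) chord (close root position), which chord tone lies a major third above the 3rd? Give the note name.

The chord tones of C minor sixth are C Eb G A.
The 3rd is Eb. A major third above Eb is G.
G is the chord's 5th.

G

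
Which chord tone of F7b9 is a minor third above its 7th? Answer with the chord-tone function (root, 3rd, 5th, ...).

Spelling the chord: F A C E♭ G♭.
The 7th is E♭. A minor third above E♭ is G♭.
G♭ is the chord's 9th.

9th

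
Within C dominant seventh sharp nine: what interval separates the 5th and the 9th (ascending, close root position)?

augmented 5th

Spelling the chord: C–E–G–Bb–D#.
So we need the interval from G up to D#.
G up to D# is 8 semitones, a half step wider than a perfect fifth, so the interval is augmented.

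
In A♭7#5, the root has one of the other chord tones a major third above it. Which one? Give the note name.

C

The chord tones of A♭7#5 (A♭ augmented seventh) are A♭, C, E, G♭.
The root is A♭. A major third above A♭ is C.
C is the chord's 3rd.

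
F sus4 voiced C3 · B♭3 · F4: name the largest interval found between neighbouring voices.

Adjacent intervals: C3→B♭3 = minor seventh; B♭3→F4 = perfect fifth.
The largest is C3 to B♭3, a minor seventh (10 semitones).

minor seventh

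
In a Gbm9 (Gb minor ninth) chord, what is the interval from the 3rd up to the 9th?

Gbm9: Gb, Bbb, Db, Fb, Ab.
The 3rd is Bbb and the 9th is Ab.
Counting 7 letters and 11 half steps from Bbb gives a major seventh.

major seventh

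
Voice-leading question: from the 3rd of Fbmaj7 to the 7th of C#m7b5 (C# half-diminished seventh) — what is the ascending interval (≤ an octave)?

augmented second

The 3rd of Fbmaj7 is Ab; the 7th of C#m7b5 (C# half-diminished seventh) is B.
Ab up to B is 3 semitones, a half step wider than a major second, so the interval is augmented.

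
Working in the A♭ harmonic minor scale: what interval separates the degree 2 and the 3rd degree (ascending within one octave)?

m2

The scale runs A♭ B♭ C♭ D♭ E♭ F♭ G.
The degree 2 is B♭ and the 3rd scale degree is C♭.
2 letter names make it a second; at 1 semitone (a half step narrower than major) the quality is minor.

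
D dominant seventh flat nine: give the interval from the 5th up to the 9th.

d5

The chord tones of D dominant seventh flat nine are D-F#-A-C-Eb.
That puts A below Eb.
A up to Eb is 6 semitones, a half step narrower than a perfect fifth, so the interval is diminished.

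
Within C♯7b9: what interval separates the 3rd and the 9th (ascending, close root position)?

diminished seventh

C♯7b9: C♯–E♯–G♯–B–D.
3rd = E♯; 9th = D.
7 letter names make it a seventh; at 9 semitones (a whole step narrower than major) the quality is diminished.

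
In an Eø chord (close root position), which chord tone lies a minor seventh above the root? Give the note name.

D

E half-diminished seventh is spelled E G Bb D.
The root is E. A minor seventh above E is D.
D is the chord's 7th.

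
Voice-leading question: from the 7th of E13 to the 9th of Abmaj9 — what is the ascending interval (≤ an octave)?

minor sixth

The 7th of E13 is D; the 9th of Abmaj9 is Bb.
6 letter names make it a sixth; at 8 semitones (a half step narrower than major) the quality is minor.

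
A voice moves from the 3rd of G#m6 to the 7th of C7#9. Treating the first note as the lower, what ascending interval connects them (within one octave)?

G#m6 has B as its 3rd, and C7#9 has Bb as its 7th.
B up to Bb is 11 semitones, a half step narrower than a perfect octave, so the interval is diminished.

diminished octave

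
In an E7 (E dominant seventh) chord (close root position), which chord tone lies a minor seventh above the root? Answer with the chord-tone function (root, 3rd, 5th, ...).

E7: E, G#, B, D.
The root is E. A minor seventh above E is D.
D is the chord's 7th.

7th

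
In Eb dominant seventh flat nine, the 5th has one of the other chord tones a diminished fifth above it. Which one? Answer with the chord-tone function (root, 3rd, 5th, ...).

9th

The chord tones of Eb dominant seventh flat nine are Eb–G–Bb–Db–Fb.
The 5th is Bb. A diminished fifth above Bb is Fb.
Fb is the chord's 9th.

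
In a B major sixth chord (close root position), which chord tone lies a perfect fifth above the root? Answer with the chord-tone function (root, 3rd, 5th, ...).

B6 is spelled B, D♯, F♯, G♯.
The root is B. A perfect fifth above B is F♯.
F♯ is the chord's 5th.

5th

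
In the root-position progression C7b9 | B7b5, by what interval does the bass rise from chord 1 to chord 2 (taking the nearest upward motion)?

The roots are C and B.
Counting 7 letters and 11 half steps from C gives a major seventh.

major seventh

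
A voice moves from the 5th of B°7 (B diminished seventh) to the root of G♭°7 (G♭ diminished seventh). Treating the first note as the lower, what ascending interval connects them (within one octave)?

B°7 (B diminished seventh) has F as its 5th, and G♭°7 (G♭ diminished seventh) has G♭ as its root.
F up to G♭ is 1 semitone, a half step narrower than a major second, so the interval is minor.

minor 2nd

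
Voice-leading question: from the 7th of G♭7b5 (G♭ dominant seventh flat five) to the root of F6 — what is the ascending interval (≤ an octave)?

A1

The 7th of G♭7b5 (G♭ dominant seventh flat five) is F♭; the root of F6 is F.
From F♭ to F: 1 semitone over a unison = augmented.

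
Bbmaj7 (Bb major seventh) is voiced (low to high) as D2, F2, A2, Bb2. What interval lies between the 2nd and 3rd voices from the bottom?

Those voices are F2 and A2.
Counting 3 letters and 4 half steps from F gives a major third.

major third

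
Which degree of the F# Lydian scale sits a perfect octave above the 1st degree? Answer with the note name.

The scale is F# G# A# B# C# D# E#.
The 1st degree is F#; a perfect octave above that is F# — scale degree 1.

F#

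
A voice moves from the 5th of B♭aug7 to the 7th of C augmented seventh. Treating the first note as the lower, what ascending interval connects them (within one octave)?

diminished 4th

The 5th of B♭aug7 is F♯; the 7th of C augmented seventh is B♭.
4 letter names make it a fourth; at 4 semitones (a half step narrower than perfect) the quality is diminished.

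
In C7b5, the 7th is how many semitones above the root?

C7b5: C E Gb Bb.
C to Bb is a minor seventh: 10 semitones.

10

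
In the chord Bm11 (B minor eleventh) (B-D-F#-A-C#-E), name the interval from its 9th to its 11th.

The 9th is C# and the 11th is E.
C# up to E is 3 semitones, a half step narrower than a major third, so the interval is minor.

minor 3rd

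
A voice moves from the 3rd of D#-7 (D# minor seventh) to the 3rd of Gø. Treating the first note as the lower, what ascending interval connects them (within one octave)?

D#-7 (D# minor seventh) has F# as its 3rd, and Gø has Bb as its 3rd.
From F# to Bb: 4 semitones over a fourth = diminished.

d4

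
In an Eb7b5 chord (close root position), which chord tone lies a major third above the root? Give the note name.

Eb7b5: Eb-G-Bbb-Db.
The root is Eb. A major third above Eb is G.
G is the chord's 3rd.

G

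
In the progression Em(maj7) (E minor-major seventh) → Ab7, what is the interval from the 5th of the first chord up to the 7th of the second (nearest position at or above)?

Em(maj7) (E minor-major seventh) has B as its 5th, and Ab7 has Gb as its 7th.
6 letter names make it a sixth; at 7 semitones (a whole step narrower than major) the quality is diminished.

d6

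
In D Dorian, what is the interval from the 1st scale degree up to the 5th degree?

perfect fifth

D dorian: D E F G A B C.
The 1st scale degree is D and the degree 5 is A.
D up to A spans 5 letter names and 7 semitones — a perfect fifth.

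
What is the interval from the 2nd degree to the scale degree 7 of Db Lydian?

The scale runs Db Eb F G Ab Bb C.
The 2nd degree is Eb and the 7th degree is C.
Counting 6 letters and 9 half steps from Eb gives a major sixth.

M6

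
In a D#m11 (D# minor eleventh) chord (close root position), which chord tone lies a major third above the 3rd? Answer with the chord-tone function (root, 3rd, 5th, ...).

D#m11: D# F# A# C# E# G#.
The 3rd is F#. A major third above F# is A#.
A# is the chord's 5th.

5th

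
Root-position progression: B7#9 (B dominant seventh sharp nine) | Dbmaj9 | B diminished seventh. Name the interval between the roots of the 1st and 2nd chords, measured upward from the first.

diminished 3rd

The roots are B and Db.
From B to Db: 2 semitones over a third = diminished.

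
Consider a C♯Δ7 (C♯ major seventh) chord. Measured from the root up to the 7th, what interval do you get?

C♯ major seventh is spelled C♯, E♯, G♯, B♯.
So we need the interval from C♯ up to B♯.
C♯ up to B♯ spans 7 letter names and 11 semitones — a major seventh.

major seventh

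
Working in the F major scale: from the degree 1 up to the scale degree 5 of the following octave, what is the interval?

The scale runs F G A Bb C D E.
Degree 1 = F; 5th scale degree (up an octave) = C.
Counting 12 letters and 19 half steps from F gives a perfect twelfth.

perfect twelfth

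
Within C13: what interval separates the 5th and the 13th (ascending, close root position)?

M9

Spelling the chord: C–E–G–Bb–D–A.
That puts G below A.
G up to A spans 9 letter names and 14 semitones — a major ninth.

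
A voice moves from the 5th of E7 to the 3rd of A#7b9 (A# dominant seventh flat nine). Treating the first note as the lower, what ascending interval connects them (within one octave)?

augmented second

The 5th of E7 is B; the 3rd of A#7b9 (A# dominant seventh flat nine) is C##.
2 letter names make it a second; at 3 semitones (a half step wider than major) the quality is augmented.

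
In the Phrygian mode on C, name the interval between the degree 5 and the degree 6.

Spelling the Phrygian mode on C: C D♭ E♭ F G A♭ B♭.
Degree 5 = G; 6th degree = A♭.
From G to A♭: 1 semitone over a second = minor.

minor 2nd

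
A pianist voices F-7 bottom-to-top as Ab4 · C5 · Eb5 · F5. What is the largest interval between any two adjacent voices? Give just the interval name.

Adjacent intervals: Ab4→C5 = major third; C5→Eb5 = minor third; Eb5→F5 = major second.
The largest is Ab4 to C5, a major third (4 semitones).

major 3rd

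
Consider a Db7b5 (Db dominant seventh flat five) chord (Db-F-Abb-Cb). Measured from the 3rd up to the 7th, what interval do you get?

diminished 5th

So we need the interval from F up to Cb.
From F to Cb: 6 semitones over a fifth = diminished.
This 3–7 tritone is the characteristic tension at the heart of the dominant sound.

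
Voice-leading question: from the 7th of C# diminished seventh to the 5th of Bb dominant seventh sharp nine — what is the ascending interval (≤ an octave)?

perfect 5th

The 7th of C# diminished seventh is Bb; the 5th of Bb dominant seventh sharp nine is F.
From Bb to F is 7 semitones, exactly the perfect fifth.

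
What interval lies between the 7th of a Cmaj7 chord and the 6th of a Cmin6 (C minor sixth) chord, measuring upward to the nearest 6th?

The 7th of Cmaj7 is B; the 6th of Cmin6 (C minor sixth) is A.
From B to A: 10 semitones over a seventh = minor.

minor seventh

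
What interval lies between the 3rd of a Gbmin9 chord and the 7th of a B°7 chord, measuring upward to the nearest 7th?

Gbmin9 has Bbb as its 3rd, and B°7 has Ab as its 7th.
From Bbb to Ab is 11 semitones, exactly the major seventh.

major seventh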